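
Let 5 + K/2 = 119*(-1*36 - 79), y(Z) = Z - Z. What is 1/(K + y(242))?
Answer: -1/27380 ≈ -3.6523e-5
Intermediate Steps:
y(Z) = 0
K = -27380 (K = -10 + 2*(119*(-1*36 - 79)) = -10 + 2*(119*(-36 - 79)) = -10 + 2*(119*(-115)) = -10 + 2*(-13685) = -10 - 27370 = -27380)
1/(K + y(242)) = 1/(-27380 + 0) = 1/(-27380) = -1/27380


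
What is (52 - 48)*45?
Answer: 180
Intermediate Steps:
(52 - 48)*45 = 4*45 = 180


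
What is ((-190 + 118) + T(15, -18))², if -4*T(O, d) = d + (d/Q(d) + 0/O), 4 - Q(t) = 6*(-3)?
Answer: 8767521/1936 ≈ 4528.7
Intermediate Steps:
Q(t) = 22 (Q(t) = 4 - 6*(-3) = 4 - 1*(-18) = 4 + 18 = 22)
T(O, d) = -23*d/88 (T(O, d) = -(d + (d/22 + 0/O))/4 = -(d + (d*(1/22) + 0))/4 = -(d + (d/22 + 0))/4 = -(d + d/22)/4 = -23*d/88)
((-190 + 118) + T(15, -18))² = ((-190 + 118) - 23/88*(-18))² = (-72 + 207/44)² = (-2961/44)² = 8767521/1936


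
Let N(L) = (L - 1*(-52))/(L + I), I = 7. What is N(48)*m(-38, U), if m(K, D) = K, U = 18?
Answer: -760/11 ≈ -69.091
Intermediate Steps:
N(L) = (52 + L)/(7 + L) (N(L) = (L - 1*(-52))/(L + 7) = (L + 52)/(7 + L) = (52 + L)/(7 + L))
N(48)*m(-38, U) = ((52 + 48)/(7 + 48))*(-38) = (100/55)*(-38) = ((1/55)*100)*(-38) = (20/11)*(-38) = -760/11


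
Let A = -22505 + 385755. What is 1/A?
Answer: 1/363250 ≈ 2.7529e-6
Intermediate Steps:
A = 363250
1/A = 1/363250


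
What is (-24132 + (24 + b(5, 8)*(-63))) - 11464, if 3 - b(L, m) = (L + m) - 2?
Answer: -35068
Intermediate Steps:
b(L, m) = 5 - L - m (b(L, m) = 3 - ((L + m) - 2) = 3 - (-2 + L + m) = 3 + (2 - L - m) = 5 - L - m)
(-24132 + (24 + b(5, 8)*(-63))) - 11464 = (-24132 + (24 + (5 - 1*5 - 1*8)*(-63))) - 11464 = (-24132 + (24 + (5 - 5 - 8)*(-63))) - 11464 = (-24132 + (24 - 8*(-63))) - 11464 = (-24132 + (24 + 504)) - 11464 = (-24132 + 528) - 11464 = -23604 - 11464 = -35068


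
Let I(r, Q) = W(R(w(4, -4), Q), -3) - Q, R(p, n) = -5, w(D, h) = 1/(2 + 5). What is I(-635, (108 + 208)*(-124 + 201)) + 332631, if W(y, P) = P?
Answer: 308296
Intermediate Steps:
w(D, h) = 1/7
I(r, Q) = -3 - Q
I(-635, (108 + 208)*(-124 + 201)) + 332631 = (-3 - (108 + 208)*(-124 + 201)) + 332631 = (-3 - 316*77) + 332631 = (-3 - 1*24332) + 332631 = (-3 - 24332) + 332631 = -24335 + 332631 = 308296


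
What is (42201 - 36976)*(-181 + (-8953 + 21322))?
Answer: 63682300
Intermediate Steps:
(42201 - 36976)*(-181 + (-8953 + 21322)) = 5225*(-181 + 12369) = 5225*12188 = 63682300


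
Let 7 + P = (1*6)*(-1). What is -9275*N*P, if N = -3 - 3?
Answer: -723450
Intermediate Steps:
P = -13 (P = -7 + (1*6)*(-1) = -7 + 6*(-1) = -7 - 6 = -13)
N = -6
-9275*N*P = -(-55650)*(-13) = -9275*78 = -723450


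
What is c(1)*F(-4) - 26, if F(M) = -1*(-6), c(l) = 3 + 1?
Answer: -2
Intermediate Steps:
c(l) = 4
F(M) = 6
c(1)*F(-4) - 26 = 4*6 - 26 = 24 - 26 = -2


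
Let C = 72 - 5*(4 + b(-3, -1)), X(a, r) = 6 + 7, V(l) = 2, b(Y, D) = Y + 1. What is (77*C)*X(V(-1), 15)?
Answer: 62062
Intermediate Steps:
b(Y, D) = 1 + Y
X(a, r) = 13
C = 62 (C = 72 - 5*(4 + (1 - 3)) = 72 - 5*(4 - 2) = 72 - 5*2 = 72 - 10 = 62)
(77*C)*X(V(-1), 15) = (77*62)*13 = 4774*13 = 62062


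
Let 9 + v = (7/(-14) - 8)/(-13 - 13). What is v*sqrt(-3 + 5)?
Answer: -451*sqrt(2)/52 ≈ -12.266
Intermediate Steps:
v = -451/52 (v = -9 + (7/(-14) - 8)/(-13 - 13) = -9 + (7*(-1/14) - 8)/(-26) = -9 + (-1/2 - 8)*(-1/26) = -9 - 17/2*(-1/26) = -9 + 17/52 = -451/52 ≈ -8.6731)
v*sqrt(-3 + 5) = -451*sqrt(-3 + 5)/52 = -451*sqrt(2)/52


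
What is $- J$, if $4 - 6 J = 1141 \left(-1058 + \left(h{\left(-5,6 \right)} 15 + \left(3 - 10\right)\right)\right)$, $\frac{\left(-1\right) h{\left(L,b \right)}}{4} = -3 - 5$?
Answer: $- \frac{667489}{6} \approx -1.1125 \cdot 10^{5}$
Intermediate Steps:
$h{\left(L,b \right)} = 32$ ($h{\left(L,b \right)} = - 4 \left(-3 - 5\right) = \left(-4\right) \left(-8\right) = 32$)
$J = \frac{667489}{6}$ ($J = \frac{2}{3} - \frac{1141 \left(-1058 + \left(32 \cdot 15 + \left(3 - 10\right)\right)\right)}{6} = \frac{2}{3} - \frac{1141 \left(-1058 + \left(480 - 7\right)\right)}{6} = \frac{2}{3} - \frac{1141 \left(-1058 + 473\right)}{6} = \frac{2}{3} - \frac{1141 \left(-585\right)}{6} = \frac{2}{3} - - \frac{222495}{2} = \frac{2}{3} + \frac{222495}{2} = \frac{667489}{6} \approx 1.1125 \cdot 10^{5}$)
$- J = \left(-1\right) \frac{667489}{6} = - \frac{667489}{6}$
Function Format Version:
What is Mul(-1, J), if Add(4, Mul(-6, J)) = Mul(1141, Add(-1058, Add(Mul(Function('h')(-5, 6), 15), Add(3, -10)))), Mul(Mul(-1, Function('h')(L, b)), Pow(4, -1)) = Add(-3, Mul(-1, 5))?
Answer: Rational(-667489, 6) ≈ -1.1125e+5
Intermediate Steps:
Function('h')(L, b) = 32 (Function('h')(L, b) = Mul(-4, Add(-3, Mul(-1, 5))) = Mul(-4, Add(-3, -5)) = Mul(-4, -8) = 32)
J = Rational(667489, 6) (J = Add(Rational(2, 3), Mul(Rational(-1, 6), Mul(1141, Add(-1058, Add(Mul(32, 15), Add(3, -10)))))) = Add(Rational(2, 3), Mul(Rational(-1, 6), Mul(1141, Add(-1058, Add(480, -7))))) = Add(Rational(2, 3), Mul(Rational(-1, 6), Mul(1141, Add(-1058, 473)))) = Add(Rational(2, 3), Mul(Rational(-1, 6), Mul(1141, -585))) = Add(Rational(2, 3), Mul(Rational(-1, 6), -667485)) = Add(Rational(2, 3), Rational(222495, 2)) = Rational(667489, 6) ≈ 1.1125e+5)
Mul(-1, J) = Mul(-1, Rational(667489, 6)) = Rational(-667489, 6)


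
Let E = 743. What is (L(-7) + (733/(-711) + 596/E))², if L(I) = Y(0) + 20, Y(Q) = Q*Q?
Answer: 109089606492409/279072362529 ≈ 390.90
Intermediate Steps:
Y(Q) = Q²
L(I) = 20 (L(I) = 0² + 20 = 0 + 20 = 20)
(L(-7) + (733/(-711) + 596/E))² = (20 + (733/(-711) + 596/743))² = (20 + (733*(-1/711) + 596*(1/743)))² = (20 + (-733/711 + 596/743))² = (20 - 120863/528273)² = (10444597/528273)² = 109089606492409/279072362529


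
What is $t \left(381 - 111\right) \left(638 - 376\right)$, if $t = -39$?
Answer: $-2758860$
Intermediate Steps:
$t \left(381 - 111\right) \left(638 - 376\right) = - 39 \left(381 - 111\right) \left(638 - 376\right) = - 39 \cdot 270 \cdot 262 = \left(-39\right) 70740 = -2758860$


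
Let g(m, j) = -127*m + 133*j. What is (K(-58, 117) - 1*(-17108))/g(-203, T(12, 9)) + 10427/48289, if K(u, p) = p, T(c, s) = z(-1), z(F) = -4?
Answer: 1095049348/1219248961 ≈ 0.89813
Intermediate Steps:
T(c, s) = -4
(K(-58, 117) - 1*(-17108))/g(-203, T(12, 9)) + 10427/48289 = (117 - 1*(-17108))/(-127*(-203) + 133*(-4)) + 10427/48289 = (117 + 17108)/(25781 - 532) + 10427*(1/48289) = 17225/25249 + 10427/48289 = 1095049348/1219248961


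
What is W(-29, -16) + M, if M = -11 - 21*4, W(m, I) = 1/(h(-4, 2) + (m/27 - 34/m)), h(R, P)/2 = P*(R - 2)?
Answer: -1778708/18715 ≈ -95.042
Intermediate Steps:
h(R, P) = 2*P*(-2 + R) (h(R, P) = 2*(P*(R - 2)) = 2*(P*(-2 + R)) = 2*P*(-2 + R))
W(m, I) = 1/(-24 - 34/m + m/27) (W(m, I) = 1/(2*2*(-2 - 4) + (m/27 - 34/m)) = 1/(2*2*(-6) + (m*(1/27) - 34/m)) = 1/(-24 + (m/27 - 34/m)) = 1/(-24 + (-34/m + m/27)) = 1/(-24 - 34/m + m/27))
M = -95 (M = -11 - 84 = -95)
W(-29, -16) + M = 27*(-29)/(-918 + (-29)**2 - 648*(-29)) - 95 = 27*(-29)/(-918 + 841 + 18792) - 95 = 27*(-29)/18715 - 95 = 27*(-29)*(1/18715) - 95 = -783/18715 - 95 = -1778708/18715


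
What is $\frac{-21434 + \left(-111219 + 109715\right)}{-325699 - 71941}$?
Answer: $\frac{11469}{198820} \approx 0.057685$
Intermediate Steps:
$\frac{-21434 + \left(-111219 + 109715\right)}{-325699 - 71941} = \frac{-21434 - 1504}{-397640} = \left(-22938\right) \left(- \frac{1}{397640}\right) = \frac{11469}{198820}$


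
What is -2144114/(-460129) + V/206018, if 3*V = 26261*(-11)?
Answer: 1192260309797/284384568966 ≈ 4.1924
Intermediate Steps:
V = -288871/3 (V = (26261*(-11))/3 = (1/3)*(-288871) = -288871/3 ≈ -96290.)
-2144114/(-460129) + V/206018 = -2144114/(-460129) - 288871/3/206018 = -2144114*(-1/460129) - 288871/3*1/206018 = 2144114/460129 - 288871/618054 = 1192260309797/284384568966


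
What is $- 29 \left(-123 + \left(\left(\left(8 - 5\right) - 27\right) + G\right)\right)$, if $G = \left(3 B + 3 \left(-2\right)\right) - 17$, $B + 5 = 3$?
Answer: $5104$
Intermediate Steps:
$B = -2$ ($B = -5 + 3 = -2$)
$G = -29$ ($G = \left(3 \left(-2\right) + 3 \left(-2\right)\right) - 17 = \left(-6 - 6\right) - 17 = -12 - 17 = -29$)
$- 29 \left(-123 + \left(\left(\left(8 - 5\right) - 27\right) + G\right)\right) = - 29 \left(-123 + \left(\left(\left(8 - 5\right) - 27\right) - 29\right)\right) = - 29 \left(-123 + \left(\left(3 - 27\right) - 29\right)\right) = - 29 \left(-123 - 53\right) = \left(-29\right) \left(-176\right) = 5104$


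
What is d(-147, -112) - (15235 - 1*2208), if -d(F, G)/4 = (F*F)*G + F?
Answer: 9668393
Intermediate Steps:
d(F, G) = -4*F - 4*G*F² (d(F, G) = -4*((F*F)*G + F) = -4*(F²*G + F) = -4*(G*F² + F) = -4*(F + G*F²) = -4*F - 4*G*F²)
d(-147, -112) - (15235 - 1*2208) = -4*(-147)*(1 - 147*(-112)) - (15235 - 1*2208) = -4*(-147)*(1 + 16464) - (15235 - 2208) = -4*(-147)*16465 - 1*13027 = 9681420 - 13027 = 9668393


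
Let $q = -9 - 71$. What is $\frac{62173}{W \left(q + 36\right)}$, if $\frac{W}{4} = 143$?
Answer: $- \frac{62173}{25168} \approx -2.4703$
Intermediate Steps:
$W = 572$ ($W = 4 \cdot 143 = 572$)
$q = -80$ ($q = -9 - 71 = -80$)
$\frac{62173}{W \left(q + 36\right)} = \frac{62173}{572 \left(-80 + 36\right)} = \frac{62173}{572 \left(-44\right)} = \frac{62173}{-25168} = 62173 \left(- \frac{1}{25168}\right) = - \frac{62173}{25168}$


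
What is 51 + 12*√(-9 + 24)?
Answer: 51 + 12*√15 ≈ 97.476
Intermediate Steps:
51 + 12*√(-9 + 24) = 51 + 12*√15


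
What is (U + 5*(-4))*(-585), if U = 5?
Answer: 8775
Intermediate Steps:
(U + 5*(-4))*(-585) = (5 + 5*(-4))*(-585) = (5 - 20)*(-585) = -15*(-585) = 8775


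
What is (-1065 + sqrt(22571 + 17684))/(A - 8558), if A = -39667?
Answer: 71/3215 - sqrt(40255)/48225 ≈ 0.017924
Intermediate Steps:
(-1065 + sqrt(22571 + 17684))/(A - 8558) = (-1065 + sqrt(22571 + 17684))/(-39667 - 8558) = (-1065 + sqrt(40255))/(-48225) = (-1065 + sqrt(40255))*(-1/48225) = 71/3215 - sqrt(40255)/48225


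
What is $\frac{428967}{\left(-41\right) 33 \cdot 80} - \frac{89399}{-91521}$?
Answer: $- \frac{896452759}{300188880} \approx -2.9863$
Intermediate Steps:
$\frac{428967}{\left(-41\right) 33 \cdot 80} - \frac{89399}{-91521} = \frac{428967}{\left(-1353\right) 80} - - \frac{89399}{91521} = \frac{428967}{-108240} + \frac{89399}{91521} = 428967 \left(- \frac{1}{108240}\right) + \frac{89399}{91521} = - \frac{12999}{3280} + \frac{89399}{91521} = - \frac{896452759}{300188880}$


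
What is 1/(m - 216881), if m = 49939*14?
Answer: 1/482265 ≈ 2.0735e-6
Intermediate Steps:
m = 699146
1/(m - 216881) = 1/(699146 - 216881) = 1/482265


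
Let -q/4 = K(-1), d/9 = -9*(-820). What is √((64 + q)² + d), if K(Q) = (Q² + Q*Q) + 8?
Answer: 6*√1861 ≈ 258.84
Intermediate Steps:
d = 66420 (d = 9*(-9*(-820)) = 9*7380 = 66420)
K(Q) = 8 + 2*Q² (K(Q) = (Q² + Q²) + 8 = 2*Q² + 8 = 8 + 2*Q²)
q = -40 (q = -4*(8 + 2*(-1)²) = -4*(8 + 2*1) = -4*(8 + 2) = -4*10 = -40)
√((64 + q)² + d) = √((64 - 40)² + 66420) = √(24² + 66420) = √(576 + 66420) = √66996 = 6*√1861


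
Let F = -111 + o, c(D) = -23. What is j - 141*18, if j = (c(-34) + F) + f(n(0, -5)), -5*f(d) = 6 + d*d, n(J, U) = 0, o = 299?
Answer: -11871/5 ≈ -2374.2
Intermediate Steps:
f(d) = -6/5 - d**2/5 (f(d) = -(6 + d*d)/5 = -(6 + d**2)/5 = -6/5 - d**2/5)
F = 188 (F = -111 + 299 = 188)
j = 819/5 (j = (-23 + 188) + (-6/5 - 1/5*0**2) = 165 + (-6/5 - 1/5*0) = 165 + (-6/5 + 0) = 165 - 6/5 = 819/5 ≈ 163.80)
j - 141*18 = 819/5 - 141*18 = 819/5 - 2538 = -11871/5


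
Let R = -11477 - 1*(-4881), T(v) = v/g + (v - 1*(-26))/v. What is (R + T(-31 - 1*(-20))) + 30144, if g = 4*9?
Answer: 9324347/396 ≈ 23546.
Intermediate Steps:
g = 36
T(v) = v/36 + (26 + v)/v (T(v) = v/36 + (v - 1*(-26))/v = v*(1/36) + (v + 26)/v = v/36 + (26 + v)/v)
R = -6596 (R = -11477 + 4881 = -6596)
(R + T(-31 - 1*(-20))) + 30144 = (-6596 + (1 + 26/(-31 - 1*(-20)) + (-31 - 1*(-20))/36)) + 30144 = (-6596 + (1 + 26/(-31 + 20) + (-31 + 20)/36)) + 30144 = (-6596 + (1 + 26/(-11) + (1/36)*(-11))) + 30144 = (-6596 + (1 + 26*(-1/11) - 11/36)) + 30144 = (-6596 + (1 - 26/11 - 11/36)) + 30144 = (-6596 - 661/396) + 30144 = -2612677/396 + 30144 = 9324347/396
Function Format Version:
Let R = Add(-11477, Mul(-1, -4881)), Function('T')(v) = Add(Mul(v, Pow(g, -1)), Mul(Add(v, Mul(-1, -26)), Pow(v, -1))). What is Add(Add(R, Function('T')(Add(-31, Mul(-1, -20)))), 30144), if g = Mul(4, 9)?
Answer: Rational(9324347, 396) ≈ 23546.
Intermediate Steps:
g = 36
Function('T')(v) = Add(Mul(Rational(1, 36), v), Mul(Pow(v, -1), Add(26, v))) (Function('T')(v) = Add(Mul(v, Pow(36, -1)), Mul(Add(v, Mul(-1, -26)), Pow(v, -1))) = Add(Mul(v, Rational(1, 36)), Mul(Add(v, 26), Pow(v, -1))) = Add(Mul(Rational(1, 36), v), Mul(Add(26, v), Pow(v, -1))) = Add(Mul(Rational(1, 36), v), Mul(Pow(v, -1), Add(26, v))))
R = -6596 (R = Add(-11477, 4881) = -6596)
Add(Add(R, Function('T')(Add(-31, Mul(-1, -20)))), 30144) = Add(Add(-6596, Add(1, Mul(26, Pow(Add(-31, Mul(-1, -20)), -1)), Mul(Rational(1, 36), Add(-31, Mul(-1, -20))))), 30144) = Add(Add(-6596, Add(1, Mul(26, Pow(Add(-31, 20), -1)), Mul(Rational(1, 36), Add(-31, 20)))), 30144) = Add(Add(-6596, Add(1, Mul(26, Pow(-11, -1)), Mul(Rational(1, 36), -11))), 30144) = Add(Add(-6596, Add(1, Mul(26, Rational(-1, 11)), Rational(-11, 36))), 30144) = Add(Add(-6596, Add(1, Rational(-26, 11), Rational(-11, 36))), 30144) = Add(Add(-6596, Rational(-661, 396)), 30144) = Add(Rational(-2612677, 396), 30144) = Rational(9324347, 396)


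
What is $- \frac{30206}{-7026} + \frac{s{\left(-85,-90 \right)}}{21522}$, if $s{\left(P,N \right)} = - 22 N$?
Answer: $\frac{55333751}{12601131} \approx 4.3912$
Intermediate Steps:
$- \frac{30206}{-7026} + \frac{s{\left(-85,-90 \right)}}{21522} = - \frac{30206}{-7026} + \frac{\left(-22\right) \left(-90\right)}{21522} = \left(-30206\right) \left(- \frac{1}{7026}\right) + 1980 \cdot \frac{1}{21522} = \frac{15103}{3513} + \frac{330}{3587} = \frac{55333751}{12601131}$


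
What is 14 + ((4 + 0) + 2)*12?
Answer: 86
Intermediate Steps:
14 + ((4 + 0) + 2)*12 = 14 + (4 + 2)*12 = 14 + 6*12 = 14 + 72 = 86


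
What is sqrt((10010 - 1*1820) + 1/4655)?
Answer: sqrt(3621822845)/665 ≈ 90.499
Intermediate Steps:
sqrt((10010 - 1*1820) + 1/4655) = sqrt((10010 - 1820) + 1/4655) = sqrt(8190 + 1/4655) = sqrt(38124451/4655) = sqrt(3621822845)/665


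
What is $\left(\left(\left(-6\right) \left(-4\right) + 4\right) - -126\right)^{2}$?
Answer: $23716$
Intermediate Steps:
$\left(\left(\left(-6\right) \left(-4\right) + 4\right) - -126\right)^{2} = \left(\left(24 + 4\right) + 126\right)^{2} = \left(28 + 126\right)^{2} = 154^{2} = 23716$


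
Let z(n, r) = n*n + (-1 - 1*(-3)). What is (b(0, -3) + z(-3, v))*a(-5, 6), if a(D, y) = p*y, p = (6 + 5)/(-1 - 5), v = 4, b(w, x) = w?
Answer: -121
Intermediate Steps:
p = -11/6 (p = 11/(-6) = 11*(-1/6) = -11/6 ≈ -1.8333)
a(D, y) = -11*y/6
z(n, r) = 2 + n**2 (z(n, r) = n**2 + (-1 + 3) = n**2 + 2 = 2 + n**2)
(b(0, -3) + z(-3, v))*a(-5, 6) = (0 + (2 + (-3)**2))*(-11/6*6) = (0 + (2 + 9))*(-11) = (0 + 11)*(-11) = 11*(-11) = -121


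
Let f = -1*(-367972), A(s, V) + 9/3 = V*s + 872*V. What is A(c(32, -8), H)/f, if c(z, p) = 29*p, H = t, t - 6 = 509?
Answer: 329597/367972 ≈ 0.89571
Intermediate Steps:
t = 515 (t = 6 + 509 = 515)
H = 515
A(s, V) = -3 + 872*V + V*s (A(s, V) = -3 + (V*s + 872*V) = -3 + (872*V + V*s) = -3 + 872*V + V*s)
f = 367972
A(c(32, -8), H)/f = (-3 + 872*515 + 515*(29*(-8)))/367972 = (-3 + 449080 + 515*(-232))*(1/367972) = (-3 + 449080 - 119480)*(1/367972) = 329597*(1/367972) = 329597/367972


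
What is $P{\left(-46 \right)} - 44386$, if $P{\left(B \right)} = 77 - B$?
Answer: $-44263$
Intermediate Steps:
$P{\left(-46 \right)} - 44386 = \left(77 - -46\right) - 44386 = \left(77 + 46\right) - 44386 = 123 - 44386 = -44263$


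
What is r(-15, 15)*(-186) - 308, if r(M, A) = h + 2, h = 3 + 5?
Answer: -2168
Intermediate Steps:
h = 8
r(M, A) = 10 (r(M, A) = 8 + 2 = 10)
r(-15, 15)*(-186) - 308 = 10*(-186) - 308 = -1860 - 308 = -2168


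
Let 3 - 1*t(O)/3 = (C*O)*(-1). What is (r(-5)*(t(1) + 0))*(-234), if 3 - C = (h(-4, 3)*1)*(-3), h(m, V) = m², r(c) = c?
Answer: 189540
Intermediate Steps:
C = 51 (C = 3 - (-4)²*1*(-3) = 3 - 16*1*(-3) = 3 - 16*(-3) = 3 - 1*(-48) = 3 + 48 = 51)
t(O) = 9 + 153*O (t(O) = 9 - 3*51*O*(-1) = 9 - (-153)*O = 9 + 153*O)
(r(-5)*(t(1) + 0))*(-234) = -5*((9 + 153*1) + 0)*(-234) = -5*((9 + 153) + 0)*(-234) = -5*(162 + 0)*(-234) = -5*162*(-234) = -810*(-234) = 189540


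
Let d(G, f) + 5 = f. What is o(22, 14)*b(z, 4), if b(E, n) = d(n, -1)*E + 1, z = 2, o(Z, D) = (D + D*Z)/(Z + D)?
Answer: -1771/18 ≈ -98.389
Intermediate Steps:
o(Z, D) = (D + D*Z)/(D + Z)
d(G, f) = -5 + f
b(E, n) = 1 - 6*E (b(E, n) = (-5 - 1)*E + 1 = -6*E + 1 = 1 - 6*E)
o(22, 14)*b(z, 4) = (14*(1 + 22)/(14 + 22))*(1 - 6*2) = (14*23/36)*(1 - 12) = (14*(1/36)*23)*(-11) = (161/18)*(-11) = -1771/18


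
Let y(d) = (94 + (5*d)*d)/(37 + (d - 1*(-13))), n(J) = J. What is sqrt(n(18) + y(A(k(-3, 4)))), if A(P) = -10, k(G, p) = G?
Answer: 3*sqrt(365)/10 ≈ 5.7315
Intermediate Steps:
y(d) = (94 + 5*d**2)/(50 + d) (y(d) = (94 + 5*d**2)/(37 + (d + 13)) = (94 + 5*d**2)/(37 + (13 + d)) = (94 + 5*d**2)/(50 + d))
sqrt(n(18) + y(A(k(-3, 4)))) = sqrt(18 + (94 + 5*(-10)**2)/(50 - 10)) = sqrt(18 + (94 + 5*100)/40) = sqrt(18 + (94 + 500)/40) = sqrt(18 + (1/40)*594) = sqrt(18 + 297/20) = sqrt(657/20) = 3*sqrt(365)/10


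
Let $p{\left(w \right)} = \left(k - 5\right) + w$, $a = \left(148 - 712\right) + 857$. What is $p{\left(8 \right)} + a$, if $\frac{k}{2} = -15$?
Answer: $266$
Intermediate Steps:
$k = -30$ ($k = 2 \left(-15\right) = -30$)
$a = 293$ ($a = -564 + 857 = 293$)
$p{\left(w \right)} = -35 + w$ ($p{\left(w \right)} = \left(-30 - 5\right) + w = -35 + w$)
$p{\left(8 \right)} + a = \left(-35 + 8\right) + 293 = -27 + 293 = 266$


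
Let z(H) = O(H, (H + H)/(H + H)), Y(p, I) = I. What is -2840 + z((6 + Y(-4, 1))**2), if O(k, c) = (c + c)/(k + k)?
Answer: -139159/49 ≈ -2840.0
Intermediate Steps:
O(k, c) = c/k (O(k, c) = (2*c)/((2*k)) = (2*c)*(1/(2*k)) = c/k)
z(H) = 1/H (z(H) = ((H + H)/(H + H))/H = ((2*H)/((2*H)))/H = ((2*H)*(1/(2*H)))/H = 1/H)
-2840 + z((6 + Y(-4, 1))**2) = -2840 + 1/((6 + 1)**2) = -2840 + 1/(7**2) = -2840 + 1/49 = -139159/49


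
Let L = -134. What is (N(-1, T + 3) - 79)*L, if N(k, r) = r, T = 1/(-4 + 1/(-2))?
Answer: 91924/9 ≈ 10214.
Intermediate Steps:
T = -2/9 (T = 1/(-4 - ½) = 1/(-9/2) = -2/9 ≈ -0.22222)
(N(-1, T + 3) - 79)*L = ((-2/9 + 3) - 79)*(-134) = (25/9 - 79)*(-134) = -686/9*(-134) = 91924/9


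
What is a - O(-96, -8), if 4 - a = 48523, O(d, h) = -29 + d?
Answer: -48394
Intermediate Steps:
a = -48519 (a = 4 - 1*48523 = 4 - 48523 = -48519)
a - O(-96, -8) = -48519 - (-29 - 96) = -48519 - 1*(-125) = -48519 + 125 = -48394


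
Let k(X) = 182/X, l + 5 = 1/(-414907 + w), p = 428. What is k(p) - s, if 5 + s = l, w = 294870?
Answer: 267802761/25687918 ≈ 10.425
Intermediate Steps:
l = -600186/120037 (l = -5 + 1/(-414907 + 294870) = -5 + 1/(-120037) = -5 - 1/120037 = -600186/120037 ≈ -5.0000)
s = -1200371/120037 (s = -5 - 600186/120037 = -1200371/120037 ≈ -10.000)
k(p) - s = 182/428 - 1*(-1200371/120037) = 182*(1/428) + 1200371/120037 = 91/214 + 1200371/120037 = 267802761/25687918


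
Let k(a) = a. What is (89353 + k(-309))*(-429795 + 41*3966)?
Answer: -23791577316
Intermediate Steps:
(89353 + k(-309))*(-429795 + 41*3966) = (89353 - 309)*(-429795 + 41*3966) = 89044*(-429795 + 162606) = 89044*(-267189) = -23791577316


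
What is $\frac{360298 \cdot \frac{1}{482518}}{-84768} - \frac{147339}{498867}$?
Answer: $- \frac{1004442027334117}{3400783474793568} \approx -0.29536$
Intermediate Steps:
$\frac{360298 \cdot \frac{1}{482518}}{-84768} - \frac{147339}{498867} = 360298 \cdot \frac{1}{482518} \left(- \frac{1}{84768}\right) - \frac{49113}{166289} = \frac{180149}{241259} \left(- \frac{1}{84768}\right) - \frac{49113}{166289} = - \frac{180149}{20451042912} - \frac{49113}{166289} = - \frac{1004442027334117}{3400783474793568}$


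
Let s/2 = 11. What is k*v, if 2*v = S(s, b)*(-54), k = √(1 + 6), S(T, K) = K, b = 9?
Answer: -243*√7 ≈ -642.92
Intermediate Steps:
s = 22 (s = 2*11 = 22)
k = √7 ≈ 2.6458
v = -243 (v = (9*(-54))/2 = (½)*(-486) = -243)
k*v = √7*(-243) = -243*√7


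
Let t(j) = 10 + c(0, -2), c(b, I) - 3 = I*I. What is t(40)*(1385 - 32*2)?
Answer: 22457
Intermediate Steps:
c(b, I) = 3 + I² (c(b, I) = 3 + I*I = 3 + I²)
t(j) = 17 (t(j) = 10 + (3 + (-2)²) = 10 + (3 + 4) = 10 + 7 = 17)
t(40)*(1385 - 32*2) = 17*(1385 - 32*2) = 17*(1385 - 64) = 17*1321 = 22457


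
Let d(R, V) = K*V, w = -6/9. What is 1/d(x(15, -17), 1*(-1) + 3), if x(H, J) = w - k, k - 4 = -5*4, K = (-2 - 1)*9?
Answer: -1/54 ≈ -0.018519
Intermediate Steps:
w = -⅔ (w = -6*⅑ = -⅔ ≈ -0.66667)
K = -27 (K = -3*9 = -27)
k = -16 (k = 4 - 5*4 = 4 - 20 = -16)
x(H, J) = 46/3 (x(H, J) = -⅔ - 1*(-16) = -⅔ + 16 = 46/3)
d(R, V) = -27*V
1/d(x(15, -17), 1*(-1) + 3) = 1/(-27*(1*(-1) + 3)) = 1/(-27*(-1 + 3)) = 1/(-27*2) = 1/(-54) = -1/54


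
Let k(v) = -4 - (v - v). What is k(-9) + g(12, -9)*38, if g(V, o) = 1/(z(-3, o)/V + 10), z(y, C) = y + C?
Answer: 2/9 ≈ 0.22222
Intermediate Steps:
z(y, C) = C + y
k(v) = -4 (k(v) = -4 - 1*0 = -4 + 0 = -4)
g(V, o) = 1/(10 + (-3 + o)/V) (g(V, o) = 1/((o - 3)/V + 10) = 1/((-3 + o)/V + 10) = 1/(10 + (-3 + o)/V))
k(-9) + g(12, -9)*38 = -4 + (12/(-3 - 9 + 10*12))*38 = -4 + (12/(-3 - 9 + 120))*38 = -4 + (12/108)*38 = -4 + (12*(1/108))*38 = -4 + (⅑)*38 = -4 + 38/9 = 2/9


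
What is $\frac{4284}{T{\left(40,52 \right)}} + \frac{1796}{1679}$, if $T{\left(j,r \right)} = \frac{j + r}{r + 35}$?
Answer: $\frac{6803717}{1679} \approx 4052.2$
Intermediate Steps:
$T{\left(j,r \right)} = \frac{j + r}{35 + r}$
$\frac{4284}{T{\left(40,52 \right)}} + \frac{1796}{1679} = \frac{4284}{\frac{1}{35 + 52} \left(40 + 52\right)} + \frac{1796}{1679} = \frac{4284}{\frac{1}{87} \cdot 92} + 1796 \cdot \frac{1}{1679} = \frac{4284}{\frac{1}{87} \cdot 92} + \frac{1796}{1679} = \frac{4284}{\frac{92}{87}} + \frac{1796}{1679} = 4284 \cdot \frac{87}{92} + \frac{1796}{1679} = \frac{93177}{23} + \frac{1796}{1679} = \frac{6803717}{1679}$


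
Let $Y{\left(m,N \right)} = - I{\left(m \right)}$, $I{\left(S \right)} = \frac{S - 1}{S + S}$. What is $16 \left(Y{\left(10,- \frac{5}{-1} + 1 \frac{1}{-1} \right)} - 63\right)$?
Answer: $- \frac{5076}{5} \approx -1015.2$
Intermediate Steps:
$I{\left(S \right)} = \frac{-1 + S}{2 S}$
$Y{\left(m,N \right)} = - \frac{-1 + m}{2 m}$
$16 \left(Y{\left(10,- \frac{5}{-1} + 1 \frac{1}{-1} \right)} - 63\right) = 16 \left(\frac{1 - 10}{2 \cdot 10} - 63\right) = 16 \left(\frac{1}{2} \cdot \frac{1}{10} \left(1 - 10\right) - 63\right) = 16 \left(\frac{1}{2} \cdot \frac{1}{10} \left(-9\right) - 63\right) = 16 \left(- \frac{9}{20} - 63\right) = 16 \left(- \frac{1269}{20}\right) = - \frac{5076}{5}$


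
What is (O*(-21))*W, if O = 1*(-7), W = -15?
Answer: -2205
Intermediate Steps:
O = -7
(O*(-21))*W = -7*(-21)*(-15) = 147*(-15) = -2205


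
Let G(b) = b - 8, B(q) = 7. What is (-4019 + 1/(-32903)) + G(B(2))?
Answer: -132270061/32903 ≈ -4020.0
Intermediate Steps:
G(b) = -8 + b
(-4019 + 1/(-32903)) + G(B(2)) = (-4019 + 1/(-32903)) + (-8 + 7) = (-4019 - 1/32903) - 1 = -132237158/32903 - 1 = -132270061/32903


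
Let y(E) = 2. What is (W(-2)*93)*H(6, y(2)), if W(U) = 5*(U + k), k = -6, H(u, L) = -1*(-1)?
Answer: -3720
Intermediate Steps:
H(u, L) = 1
W(U) = -30 + 5*U (W(U) = 5*(U - 6) = 5*(-6 + U) = -30 + 5*U)
(W(-2)*93)*H(6, y(2)) = ((-30 + 5*(-2))*93)*1 = ((-30 - 10)*93)*1 = -40*93*1 = -3720*1 = -3720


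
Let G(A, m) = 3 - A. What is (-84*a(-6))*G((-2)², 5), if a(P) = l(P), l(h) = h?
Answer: -504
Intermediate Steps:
a(P) = P
(-84*a(-6))*G((-2)², 5) = (-84*(-6))*(3 - 1*(-2)²) = 504*(3 - 1*4) = 504*(3 - 4) = 504*(-1) = -504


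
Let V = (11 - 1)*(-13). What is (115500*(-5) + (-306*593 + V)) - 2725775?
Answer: -3484863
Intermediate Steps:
V = -130 (V = 10*(-13) = -130)
(115500*(-5) + (-306*593 + V)) - 2725775 = (115500*(-5) + (-306*593 - 130)) - 2725775 = (-577500 + (-181458 - 130)) - 2725775 = (-577500 - 181588) - 2725775 = -759088 - 2725775 = -3484863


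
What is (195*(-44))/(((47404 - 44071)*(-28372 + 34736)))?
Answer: -65/160691 ≈ -0.00040450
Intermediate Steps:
(195*(-44))/(((47404 - 44071)*(-28372 + 34736))) = -8580/(3333*6364) = -8580/21211212 = -8580*1/21211212 = -65/160691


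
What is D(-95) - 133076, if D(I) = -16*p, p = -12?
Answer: -132884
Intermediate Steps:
D(I) = 192 (D(I) = -16*(-12) = 192)
D(-95) - 133076 = 192 - 133076 = -132884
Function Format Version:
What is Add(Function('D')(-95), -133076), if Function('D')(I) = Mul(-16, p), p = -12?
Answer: -132884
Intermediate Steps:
Function('D')(I) = 192 (Function('D')(I) = Mul(-16, -12) = 192)
Add(Function('D')(-95), -133076) = Add(192, -133076) = -132884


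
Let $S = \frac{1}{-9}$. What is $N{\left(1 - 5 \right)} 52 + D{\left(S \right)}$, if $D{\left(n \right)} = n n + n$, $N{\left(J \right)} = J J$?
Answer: $\frac{67384}{81} \approx 831.9$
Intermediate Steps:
$N{\left(J \right)} = J^{2}$
$S = - \frac{1}{9} \approx -0.11111$
$D{\left(n \right)} = n + n^{2}$ ($D{\left(n \right)} = n^{2} + n = n + n^{2}$)
$N{\left(1 - 5 \right)} 52 + D{\left(S \right)} = \left(1 - 5\right)^{2} \cdot 52 - \frac{1 - \frac{1}{9}}{9} = \left(-4\right)^{2} \cdot 52 - \frac{8}{81} = 16 \cdot 52 - \frac{8}{81} = 832 - \frac{8}{81} = \frac{67384}{81}$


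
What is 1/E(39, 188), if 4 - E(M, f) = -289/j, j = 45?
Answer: 45/469 ≈ 0.095949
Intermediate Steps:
E(M, f) = 469/45 (E(M, f) = 4 - (-289)/45 = 4 - 1*(-289/45) = 4 + 289/45 = 469/45)
1/E(39, 188) = 1/(469/45) = 45/469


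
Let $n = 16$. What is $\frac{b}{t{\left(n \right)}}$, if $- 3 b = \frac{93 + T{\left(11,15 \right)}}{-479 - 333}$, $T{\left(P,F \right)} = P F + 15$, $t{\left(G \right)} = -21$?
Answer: $- \frac{13}{2436} \approx -0.0053366$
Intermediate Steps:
$T{\left(P,F \right)} = 15 + F P$ ($T{\left(P,F \right)} = F P + 15 = 15 + F P$)
$b = \frac{13}{116}$ ($b = - \frac{\left(93 + \left(15 + 15 \cdot 11\right)\right) \frac{1}{-479 - 333}}{3} = - \frac{\left(93 + \left(15 + 165\right)\right) \frac{1}{-812}}{3} = - \frac{\left(93 + 180\right) \left(- \frac{1}{812}\right)}{3} = - \frac{273 \left(- \frac{1}{812}\right)}{3} = \left(- \frac{1}{3}\right) \left(- \frac{39}{116}\right) = \frac{13}{116} \approx 0.11207$)
$\frac{b}{t{\left(n \right)}} = \frac{13}{116 \left(-21\right)} = \frac{13}{116} \left(- \frac{1}{21}\right) = - \frac{13}{2436}$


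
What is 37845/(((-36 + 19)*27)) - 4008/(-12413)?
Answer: -51992257/633063 ≈ -82.128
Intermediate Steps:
37845/(((-36 + 19)*27)) - 4008/(-12413) = 37845/((-17*27)) - 4008*(-1/12413) = 37845/(-459) + 4008/12413 = 37845*(-1/459) + 4008/12413 = -4205/51 + 4008/12413 = -51992257/633063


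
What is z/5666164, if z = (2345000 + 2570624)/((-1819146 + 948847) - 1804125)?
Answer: -87779/270602231956 ≈ -3.2438e-7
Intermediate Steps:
z = -614453/334303 (z = 4915624/(-870299 - 1804125) = 4915624/(-2674424) = 4915624*(-1/2674424) = -614453/334303 ≈ -1.8380)
z/5666164 = -614453/334303/5666164 = -614453/334303*1/5666164 = -87779/270602231956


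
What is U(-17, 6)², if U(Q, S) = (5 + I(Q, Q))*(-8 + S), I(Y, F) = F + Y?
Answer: 3364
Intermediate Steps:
U(Q, S) = (-8 + S)*(5 + 2*Q) (U(Q, S) = (5 + (Q + Q))*(-8 + S) = (5 + 2*Q)*(-8 + S) = (-8 + S)*(5 + 2*Q))
U(-17, 6)² = (-40 - 16*(-17) + 5*6 + 2*(-17)*6)² = (-40 + 272 + 30 - 204)² = 58² = 3364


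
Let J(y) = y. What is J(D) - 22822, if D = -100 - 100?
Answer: -23022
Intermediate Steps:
D = -200
J(D) - 22822 = -200 - 22822 = -23022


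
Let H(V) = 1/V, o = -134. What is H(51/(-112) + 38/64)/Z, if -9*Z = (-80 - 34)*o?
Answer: -168/39463 ≈ -0.0042571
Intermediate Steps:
Z = -5092/3 (Z = -(-80 - 34)*(-134)/9 = -(-38)*(-134)/3 = -⅑*15276 = -5092/3 ≈ -1697.3)
H(51/(-112) + 38/64)/Z = 1/((51/(-112) + 38/64)*(-5092/3)) = -3/5092/(51*(-1/112) + 38*(1/64)) = -3/5092/(-51/112 + 19/32) = -3/5092/(31/224) = (224/31)*(-3/5092) = -168/39463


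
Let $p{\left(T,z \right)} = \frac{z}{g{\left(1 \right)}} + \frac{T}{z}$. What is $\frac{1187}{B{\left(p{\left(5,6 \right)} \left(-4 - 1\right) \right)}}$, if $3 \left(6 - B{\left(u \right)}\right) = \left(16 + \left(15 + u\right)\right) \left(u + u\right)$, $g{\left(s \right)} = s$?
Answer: $- \frac{64098}{3571} \approx -17.95$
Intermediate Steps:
$p{\left(T,z \right)} = z + \frac{T}{z}$ ($p{\left(T,z \right)} = \frac{z}{1} + \frac{T}{z} = z 1 + \frac{T}{z} = z + \frac{T}{z}$)
$B{\left(u \right)} = 6 - \frac{2 u \left(31 + u\right)}{3}$ ($B{\left(u \right)} = 6 - \frac{\left(16 + \left(15 + u\right)\right) \left(u + u\right)}{3} = 6 - \frac{\left(31 + u\right) 2 u}{3} = 6 - \frac{2 u \left(31 + u\right)}{3}$)
$\frac{1187}{B{\left(p{\left(5,6 \right)} \left(-4 - 1\right) \right)}} = \frac{1187}{6 - \frac{62 \left(6 + \frac{5}{6}\right) \left(-4 - 1\right)}{3} - \frac{2 \left(\left(6 + \frac{5}{6}\right) \left(-4 - 1\right)\right)^{2}}{3}} = \frac{1187}{6 - \frac{62 \left(6 + 5 \cdot \frac{1}{6}\right) \left(-5\right)}{3} - \frac{2 \left(\left(6 + 5 \cdot \frac{1}{6}\right) \left(-5\right)\right)^{2}}{3}} = \frac{1187}{6 - \frac{62 \left(6 + \frac{5}{6}\right) \left(-5\right)}{3} - \frac{2 \left(\left(6 + \frac{5}{6}\right) \left(-5\right)\right)^{2}}{3}} = \frac{1187}{6 - \frac{62 \cdot \frac{41}{6} \left(-5\right)}{3} - \frac{2 \left(\frac{41}{6} \left(-5\right)\right)^{2}}{3}} = \frac{1187}{6 - - \frac{6355}{9} - \frac{2 \left(- \frac{205}{6}\right)^{2}}{3}} = \frac{1187}{6 + \frac{6355}{9} - \frac{42025}{54}} = \frac{1187}{- \frac{3571}{54}} = 1187 \left(- \frac{54}{3571}\right) = - \frac{64098}{3571}$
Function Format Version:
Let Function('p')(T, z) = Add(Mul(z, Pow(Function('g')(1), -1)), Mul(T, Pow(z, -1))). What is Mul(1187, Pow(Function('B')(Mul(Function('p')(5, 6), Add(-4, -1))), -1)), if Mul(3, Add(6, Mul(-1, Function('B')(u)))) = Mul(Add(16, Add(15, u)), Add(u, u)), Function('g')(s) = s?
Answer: Rational(-64098, 3571) ≈ -17.950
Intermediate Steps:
Function('p')(T, z) = Add(z, Mul(T, Pow(z, -1))) (Function('p')(T, z) = Add(Mul(z, Pow(1, -1)), Mul(T, Pow(z, -1))) = Add(Mul(z, 1), Mul(T, Pow(z, -1))) = Add(z, Mul(T, Pow(z, -1))))
Function('B')(u) = Add(6, Mul(Rational(-2, 3), u, Add(31, u))) (Function('B')(u) = Add(6, Mul(Rational(-1, 3), Mul(Add(16, Add(15, u)), Add(u, u)))) = Add(6, Mul(Rational(-1, 3), Mul(Add(31, u), Mul(2, u)))) = Add(6, Mul(Rational(-1, 3), Mul(2, u, Add(31, u)))) = Add(6, Mul(Rational(-2, 3), u, Add(31, u))))
Mul(1187, Pow(Function('B')(Mul(Function('p')(5, 6), Add(-4, -1))), -1)) = Mul(1187, Pow(Add(6, Mul(Rational(-62, 3), Mul(Add(6, Mul(5, Pow(6, -1))), Add(-4, -1))), Mul(Rational(-2, 3), Pow(Mul(Add(6, Mul(5, Pow(6, -1))), Add(-4, -1)), 2))), -1)) = Mul(1187, Pow(Add(6, Mul(Rational(-62, 3), Mul(Add(6, Mul(5, Rational(1, 6))), -5)), Mul(Rational(-2, 3), Pow(Mul(Add(6, Mul(5, Rational(1, 6))), -5), 2))), -1)) = Mul(1187, Pow(Add(6, Mul(Rational(-62, 3), Mul(Add(6, Rational(5, 6)), -5)), Mul(Rational(-2, 3), Pow(Mul(Add(6, Rational(5, 6)), -5), 2))), -1)) = Mul(1187, Pow(Add(6, Mul(Rational(-62, 3), Mul(Rational(41, 6), -5)), Mul(Rational(-2, 3), Pow(Mul(Rational(41, 6), -5), 2))), -1)) = Mul(1187, Pow(Add(6, Mul(Rational(-62, 3), Rational(-205, 6)), Mul(Rational(-2, 3), Pow(Rational(-205, 6), 2))), -1)) = Mul(1187, Pow(Add(6, Rational(6355, 9), Mul(Rational(-2, 3), Rational(42025, 36))), -1)) = Mul(1187, Pow(Add(6, Rational(6355, 9), Rational(-42025, 54)), -1)) = Mul(1187, Pow(Rational(-3571, 54), -1)) = Mul(1187, Rational(-54, 3571)) = Rational(-64098, 3571)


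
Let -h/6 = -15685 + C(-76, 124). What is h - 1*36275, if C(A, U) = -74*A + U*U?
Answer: -68165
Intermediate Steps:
C(A, U) = U**2 - 74*A (C(A, U) = -74*A + U**2 = U**2 - 74*A)
h = -31890 (h = -6*(-15685 + (124**2 - 74*(-76))) = -6*(-15685 + (15376 + 5624)) = -6*(-15685 + 21000) = -6*5315 = -31890)
h - 1*36275 = -31890 - 1*36275 = -31890 - 36275 = -68165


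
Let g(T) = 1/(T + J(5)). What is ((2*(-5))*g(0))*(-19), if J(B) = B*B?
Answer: 38/5 ≈ 7.6000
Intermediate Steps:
J(B) = B²
g(T) = 1/(25 + T) (g(T) = 1/(T + 5²) = 1/(T + 25) = 1/(25 + T))
((2*(-5))*g(0))*(-19) = ((2*(-5))/(25 + 0))*(-19) = -10/25*(-19) = -10*1/25*(-19) = -⅖*(-19) = 38/5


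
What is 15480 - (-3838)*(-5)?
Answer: -3710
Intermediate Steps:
15480 - (-3838)*(-5) = 15480 - 1*19190 = 15480 - 19190 = -3710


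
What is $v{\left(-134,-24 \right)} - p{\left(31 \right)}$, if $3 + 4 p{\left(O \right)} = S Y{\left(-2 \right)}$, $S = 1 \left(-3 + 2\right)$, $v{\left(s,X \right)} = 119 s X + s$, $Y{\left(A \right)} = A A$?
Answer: $\frac{1530287}{4} \approx 3.8257 \cdot 10^{5}$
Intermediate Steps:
$Y{\left(A \right)} = A^{2}$
$v{\left(s,X \right)} = s + 119 X s$ ($v{\left(s,X \right)} = 119 X s + s = s + 119 X s$)
$S = -1$ ($S = 1 \left(-1\right) = -1$)
$p{\left(O \right)} = - \frac{7}{4}$ ($p{\left(O \right)} = - \frac{3}{4} + \frac{\left(-1\right) \left(-2\right)^{2}}{4} = - \frac{3}{4} + \frac{\left(-1\right) 4}{4} = - \frac{3}{4} + \frac{1}{4} \left(-4\right) = - \frac{3}{4} - 1 = - \frac{7}{4}$)
$v{\left(-134,-24 \right)} - p{\left(31 \right)} = - 134 \left(1 + 119 \left(-24\right)\right) - - \frac{7}{4} = - 134 \left(1 - 2856\right) + \frac{7}{4} = \left(-134\right) \left(-2855\right) + \frac{7}{4} = 382570 + \frac{7}{4} = \frac{1530287}{4}$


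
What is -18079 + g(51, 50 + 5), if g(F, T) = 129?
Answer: -17950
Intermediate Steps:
-18079 + g(51, 50 + 5) = -18079 + 129 = -17950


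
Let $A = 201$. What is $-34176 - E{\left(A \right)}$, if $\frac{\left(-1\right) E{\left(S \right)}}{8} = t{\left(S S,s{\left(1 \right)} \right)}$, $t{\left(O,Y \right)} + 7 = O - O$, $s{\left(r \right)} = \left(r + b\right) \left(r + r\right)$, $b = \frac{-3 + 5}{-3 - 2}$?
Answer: $-34232$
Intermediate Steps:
$b = - \frac{2}{5}$ ($b = \frac{2}{-5} = 2 \left(- \frac{1}{5}\right) = - \frac{2}{5} \approx -0.4$)
$s{\left(r \right)} = 2 r \left(- \frac{2}{5} + r\right)$ ($s{\left(r \right)} = \left(r - \frac{2}{5}\right) \left(r + r\right) = \left(- \frac{2}{5} + r\right) 2 r = 2 r \left(- \frac{2}{5} + r\right)$)
$t{\left(O,Y \right)} = -7$ ($t{\left(O,Y \right)} = -7 + \left(O - O\right) = -7 + 0 = -7$)
$E{\left(S \right)} = 56$ ($E{\left(S \right)} = \left(-8\right) \left(-7\right) = 56$)
$-34176 - E{\left(A \right)} = -34176 - 56 = -34232$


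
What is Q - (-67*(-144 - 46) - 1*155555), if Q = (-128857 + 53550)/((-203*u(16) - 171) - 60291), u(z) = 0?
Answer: 8635560457/60462 ≈ 1.4283e+5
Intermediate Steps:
Q = 75307/60462 (Q = (-128857 + 53550)/((-203*0 - 171) - 60291) = -75307/((0 - 171) - 60291) = -75307/(-171 - 60291) = -75307/(-60462) = -75307*(-1/60462) = 75307/60462 ≈ 1.2455)
Q - (-67*(-144 - 46) - 1*155555) = 75307/60462 - (-67*(-144 - 46) - 1*155555) = 75307/60462 - (-67*(-190) - 155555) = 75307/60462 - (12730 - 155555) = 75307/60462 - 1*(-142825) = 75307/60462 + 142825 = 8635560457/60462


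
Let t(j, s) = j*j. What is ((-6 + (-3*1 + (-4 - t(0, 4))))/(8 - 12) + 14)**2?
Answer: 4761/16 ≈ 297.56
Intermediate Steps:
t(j, s) = j**2
((-6 + (-3*1 + (-4 - t(0, 4))))/(8 - 12) + 14)**2 = ((-6 + (-3*1 + (-4 - 1*0**2)))/(8 - 12) + 14)**2 = ((-6 + (-3 + (-4 - 1*0)))/(-4) + 14)**2 = ((-6 + (-3 + (-4 + 0)))*(-1/4) + 14)**2 = ((-6 + (-3 - 4))*(-1/4) + 14)**2 = ((-6 - 7)*(-1/4) + 14)**2 = (-13*(-1/4) + 14)**2 = (13/4 + 14)**2 = (69/4)**2 = 4761/16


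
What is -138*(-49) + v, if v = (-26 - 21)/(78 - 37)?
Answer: 277195/41 ≈ 6760.9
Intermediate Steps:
v = -47/41 ≈ -1.1463
-138*(-49) + v = -138*(-49) - 47/41 = 6762 - 47/41 = 277195/41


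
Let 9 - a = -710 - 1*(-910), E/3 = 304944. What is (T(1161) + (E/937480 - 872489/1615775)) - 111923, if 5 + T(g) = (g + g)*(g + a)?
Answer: 81055104464536277/37868918675 ≈ 2.1404e+6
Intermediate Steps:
E = 914832 (E = 3*304944 = 914832)
a = -191 (a = 9 - (-710 - 1*(-910)) = 9 - (-710 + 910) = 9 - 1*200 = 9 - 200 = -191)
T(g) = -5 + 2*g*(-191 + g) (T(g) = -5 + (g + g)*(g - 191) = -5 + (2*g)*(-191 + g) = -5 + 2*g*(-191 + g))
(T(1161) + (E/937480 - 872489/1615775)) - 111923 = ((-5 - 382*1161 + 2*1161**2) + (914832/937480 - 872489/1615775)) - 111923 = ((-5 - 443502 + 2*1347921) + (914832*(1/937480) - 872489*1/1615775)) - 111923 = ((-5 - 443502 + 2695842) + (114354/117185 - 872489/1615775)) - 111923 = (2252335 + 16505542177/37868918675) - 111923 = 85293507449398302/37868918675 - 111923 = 81055104464536277/37868918675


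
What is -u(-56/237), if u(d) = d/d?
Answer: -1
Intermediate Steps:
u(d) = 1
-u(-56/237) = -1*1 = -1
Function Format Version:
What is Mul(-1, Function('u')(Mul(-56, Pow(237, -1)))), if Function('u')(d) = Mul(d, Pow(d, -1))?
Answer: -1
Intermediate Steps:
Function('u')(d) = 1
Mul(-1, Function('u')(Mul(-56, Pow(237, -1)))) = Mul(-1, 1) = -1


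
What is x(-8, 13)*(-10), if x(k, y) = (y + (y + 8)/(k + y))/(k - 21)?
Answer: 172/29 ≈ 5.9310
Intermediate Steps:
x(k, y) = (y + (8 + y)/(k + y))/(-21 + k)
x(-8, 13)*(-10) = ((8 + 13 + 13² - 8*13)/((-8)² - 21*(-8) - 21*13 - 8*13))*(-10) = ((8 + 13 + 169 - 104)/(64 + 168 - 273 - 104))*(-10) = (86/(-145))*(-10) = -1/145*86*(-10) = -86/145*(-10) = 172/29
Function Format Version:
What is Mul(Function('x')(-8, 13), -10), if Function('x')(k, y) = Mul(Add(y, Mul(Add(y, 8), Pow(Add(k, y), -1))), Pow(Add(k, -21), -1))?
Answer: Rational(172, 29) ≈ 5.9310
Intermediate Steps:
Function('x')(k, y) = Mul(Pow(Add(-21, k), -1), Add(y, Mul(Pow(Add(k, y), -1), Add(8, y)))) (Function('x')(k, y) = Mul(Add(y, Mul(Add(8, y), Pow(Add(k, y), -1))), Pow(Add(-21, k), -1)) = Mul(Add(y, Mul(Pow(Add(k, y), -1), Add(8, y))), Pow(Add(-21, k), -1)) = Mul(Pow(Add(-21, k), -1), Add(y, Mul(Pow(Add(k, y), -1), Add(8, y)))))
Mul(Function('x')(-8, 13), -10) = Mul(Mul(Pow(Add(Pow(-8, 2), Mul(-21, -8), Mul(-21, 13), Mul(-8, 13)), -1), Add(8, 13, Pow(13, 2), Mul(-8, 13))), -10) = Mul(Mul(Pow(Add(64, 168, -273, -104), -1), Add(8, 13, 169, -104)), -10) = Mul(Mul(Pow(-145, -1), 86), -10) = Mul(Mul(Rational(-1, 145), 86), -10) = Mul(Rational(-86, 145), -10) = Rational(172, 29)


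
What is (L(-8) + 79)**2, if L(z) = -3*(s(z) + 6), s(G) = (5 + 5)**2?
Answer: 57121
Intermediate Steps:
s(G) = 100 (s(G) = 10**2 = 100)
L(z) = -318 (L(z) = -3*(100 + 6) = -3*106 = -318)
(L(-8) + 79)**2 = (-318 + 79)**2 = (-239)**2 = 57121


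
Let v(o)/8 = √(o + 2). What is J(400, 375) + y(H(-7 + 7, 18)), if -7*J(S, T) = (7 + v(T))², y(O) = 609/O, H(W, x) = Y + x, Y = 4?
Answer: -527631/154 - 16*√377 ≈ -3736.8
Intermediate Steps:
v(o) = 8*√(2 + o) (v(o) = 8*√(o + 2) = 8*√(2 + o))
H(W, x) = 4 + x
J(S, T) = -(7 + 8*√(2 + T))²/7
J(400, 375) + y(H(-7 + 7, 18)) = -(7 + 8*√(2 + 375))²/7 + 609/(4 + 18) = -(7 + 8*√377)²/7 + 609/22 = 609/22 - (7 + 8*√377)²/7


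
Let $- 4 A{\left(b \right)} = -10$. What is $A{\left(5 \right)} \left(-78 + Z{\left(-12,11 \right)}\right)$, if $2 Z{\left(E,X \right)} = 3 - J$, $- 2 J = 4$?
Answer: $- \frac{755}{4} \approx -188.75$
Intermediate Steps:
$J = -2$ ($J = \left(- \frac{1}{2}\right) 4 = -2$)
$A{\left(b \right)} = \frac{5}{2}$ ($A{\left(b \right)} = \left(- \frac{1}{4}\right) \left(-10\right) = \frac{5}{2}$)
$Z{\left(E,X \right)} = \frac{5}{2}$ ($Z{\left(E,X \right)} = \frac{3 - -2}{2} = \frac{3 + 2}{2} = \frac{1}{2} \cdot 5 = \frac{5}{2}$)
$A{\left(5 \right)} \left(-78 + Z{\left(-12,11 \right)}\right) = \frac{5 \left(-78 + \frac{5}{2}\right)}{2} = \frac{5}{2} \left(- \frac{151}{2}\right) = - \frac{755}{4}$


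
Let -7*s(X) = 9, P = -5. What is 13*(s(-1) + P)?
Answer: -572/7 ≈ -81.714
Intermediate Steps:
s(X) = -9/7 (s(X) = -⅐*9 = -9/7)
13*(s(-1) + P) = 13*(-9/7 - 5) = 13*(-44/7) = -572/7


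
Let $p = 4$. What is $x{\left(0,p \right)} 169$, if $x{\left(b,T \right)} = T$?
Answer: $676$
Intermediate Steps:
$x{\left(0,p \right)} 169 = 4 \cdot 169 = 676$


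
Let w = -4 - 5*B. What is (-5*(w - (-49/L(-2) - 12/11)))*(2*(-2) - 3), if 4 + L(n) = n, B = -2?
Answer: -2485/66 ≈ -37.651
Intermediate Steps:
L(n) = -4 + n
w = 6 (w = -4 - 5*(-2) = -4 + 10 = 6)
(-5*(w - (-49/L(-2) - 12/11)))*(2*(-2) - 3) = (-5*(6 - (-49/(-4 - 2) - 12/11)))*(2*(-2) - 3) = (-5*(6 - (-49/(-6) - 12*1/11)))*(-4 - 3) = -5*(6 - (-49*(-⅙) - 12/11))*(-7) = -5*(6 - (49/6 - 12/11))*(-7) = -5*(6 - 1*467/66)*(-7) = -5*(6 - 467/66)*(-7) = -5*(-71/66)*(-7) = (355/66)*(-7) = -2485/66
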